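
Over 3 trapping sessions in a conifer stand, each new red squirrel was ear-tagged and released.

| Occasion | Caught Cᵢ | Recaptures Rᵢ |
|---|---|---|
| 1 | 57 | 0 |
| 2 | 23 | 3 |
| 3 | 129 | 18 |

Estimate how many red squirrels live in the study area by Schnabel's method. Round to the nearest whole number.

N ≈ 535

Marked at large before each occasion: Mᵢ = Σⱼ<ᵢ (Cⱼ − Rⱼ) → M1=0, M2=57, M3=77
Σ MᵢCᵢ = 0·57 + 57·23 + 77·129 = 0 + 1311 + 9933 = 11244
Σ Rᵢ = 0 + 3 + 18 = 21
N̂ = 11244 / 21 ≈ 535.4 → 535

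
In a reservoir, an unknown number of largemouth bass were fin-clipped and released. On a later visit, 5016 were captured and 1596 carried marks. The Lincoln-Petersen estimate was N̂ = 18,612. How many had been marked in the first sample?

M = 5922

From N = M·C/R: M = N·R / C = 18612·1596 / 5016 = 29704752 / 5016 = 5922.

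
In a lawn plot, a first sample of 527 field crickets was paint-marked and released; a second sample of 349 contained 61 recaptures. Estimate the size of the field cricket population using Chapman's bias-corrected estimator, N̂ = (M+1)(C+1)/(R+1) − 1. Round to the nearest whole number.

N ≈ 2980

N̂ = (527+1)(349+1)/(61+1) − 1 = 528·350/62 − 1
= 184800/62 − 1 ≈ 2980.6 − 1 ≈ 2979.6 → 2980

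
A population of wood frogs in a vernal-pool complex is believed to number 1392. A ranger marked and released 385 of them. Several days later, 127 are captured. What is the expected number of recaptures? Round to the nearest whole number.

Expected recaptures E[R] = M·C / N.
E[R] = 385 × 127 / 1392 = 48895 / 1392 ≈ 35.1 → 35

expected recaptures ≈ 35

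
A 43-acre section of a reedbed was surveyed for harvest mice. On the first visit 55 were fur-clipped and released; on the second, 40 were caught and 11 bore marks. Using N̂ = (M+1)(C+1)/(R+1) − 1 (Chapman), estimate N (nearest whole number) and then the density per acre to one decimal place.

N̂ = 56·41/12 − 1 = 2296/12 − 1 ≈ 190.3 → 190
Density = N̂ / area = 190 / 43 ≈ 4.42 → 4.4 per acre

density ≈ 4.4 harvest mice per acre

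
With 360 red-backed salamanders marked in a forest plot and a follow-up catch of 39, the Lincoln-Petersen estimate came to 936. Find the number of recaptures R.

From N = M·C/R: R = M·C / N = 360·39 / 936 = 14040 / 936 = 15.

R = 15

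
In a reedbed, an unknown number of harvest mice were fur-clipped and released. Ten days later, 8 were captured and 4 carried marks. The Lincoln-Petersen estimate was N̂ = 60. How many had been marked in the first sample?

M = 30

From N = M·C/R: M = N·R / C = 60·4 / 8 = 240 / 8 = 30.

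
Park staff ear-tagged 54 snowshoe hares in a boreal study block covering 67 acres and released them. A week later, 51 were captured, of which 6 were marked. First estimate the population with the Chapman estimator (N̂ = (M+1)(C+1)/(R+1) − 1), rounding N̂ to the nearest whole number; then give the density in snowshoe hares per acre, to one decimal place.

density ≈ 6.1 snowshoe hares per acre

N̂ = 55·52/7 − 1 = 2860/7 − 1 ≈ 407.6 → 408
Density = N̂ / area = 408 / 67 ≈ 6.09 → 6.1 per acre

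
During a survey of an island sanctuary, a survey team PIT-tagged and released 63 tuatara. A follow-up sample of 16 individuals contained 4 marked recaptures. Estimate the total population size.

N = (63 × 16) / 4 = 1008 / 4 = 252

N = 252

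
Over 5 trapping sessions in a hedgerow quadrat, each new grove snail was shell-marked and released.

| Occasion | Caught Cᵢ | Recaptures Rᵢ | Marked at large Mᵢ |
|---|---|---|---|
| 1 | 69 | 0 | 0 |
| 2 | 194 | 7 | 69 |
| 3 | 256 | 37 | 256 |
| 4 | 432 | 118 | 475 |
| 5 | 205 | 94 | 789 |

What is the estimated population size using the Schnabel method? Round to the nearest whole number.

N ≈ 1742

Σ MᵢCᵢ = 0·69 + 69·194 + 256·256 + 475·432 + 789·205 = 0 + 13386 + 65536 + 205200 + 161745 = 445867
Σ Rᵢ = 0 + 7 + 37 + 118 + 94 = 256
N̂ = 445867 / 256 ≈ 1741.7 → 1742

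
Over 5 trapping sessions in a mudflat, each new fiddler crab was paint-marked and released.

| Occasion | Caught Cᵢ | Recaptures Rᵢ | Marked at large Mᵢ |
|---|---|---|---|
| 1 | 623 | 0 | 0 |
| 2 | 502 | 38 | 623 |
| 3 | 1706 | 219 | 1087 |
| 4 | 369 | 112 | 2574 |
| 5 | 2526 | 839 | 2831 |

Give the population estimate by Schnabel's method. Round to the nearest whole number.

N ≈ 8500

Σ MᵢCᵢ = 0·623 + 623·502 + 1087·1706 + 2574·369 + 2831·2526 = 0 + 312746 + 1854422 + 949806 + 7151106 = 10268080
Σ Rᵢ = 0 + 38 + 219 + 112 + 839 = 1208
N̂ = 10268080 / 1208 ≈ 8500.1 → 8500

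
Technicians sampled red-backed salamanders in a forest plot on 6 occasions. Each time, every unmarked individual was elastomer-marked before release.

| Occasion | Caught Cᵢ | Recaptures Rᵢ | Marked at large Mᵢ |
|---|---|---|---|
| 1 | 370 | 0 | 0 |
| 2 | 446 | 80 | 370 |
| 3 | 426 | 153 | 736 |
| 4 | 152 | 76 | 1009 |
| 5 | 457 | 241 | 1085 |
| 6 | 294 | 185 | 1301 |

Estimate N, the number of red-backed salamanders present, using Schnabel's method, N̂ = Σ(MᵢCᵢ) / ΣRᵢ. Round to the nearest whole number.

N ≈ 2055

Σ MᵢCᵢ = 0·370 + 370·446 + 736·426 + 1009·152 + 1085·457 + 1301·294 = 0 + 165020 + 313536 + 153368 + 495845 + 382494 = 1510263
Σ Rᵢ = 0 + 80 + 153 + 76 + 241 + 185 = 735
N̂ = 1510263 / 735 ≈ 2054.8 → 2055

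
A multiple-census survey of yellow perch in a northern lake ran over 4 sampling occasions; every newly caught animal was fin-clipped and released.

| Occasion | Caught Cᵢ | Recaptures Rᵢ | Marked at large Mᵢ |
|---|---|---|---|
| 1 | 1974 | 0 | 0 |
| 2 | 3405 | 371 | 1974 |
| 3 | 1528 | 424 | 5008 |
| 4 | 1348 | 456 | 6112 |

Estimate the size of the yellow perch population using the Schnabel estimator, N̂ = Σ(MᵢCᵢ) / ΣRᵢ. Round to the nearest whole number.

Σ MᵢCᵢ = 0·1974 + 1974·3405 + 5008·1528 + 6112·1348 = 0 + 6721470 + 7652224 + 8238976 = 22612670
Σ Rᵢ = 0 + 371 + 424 + 456 = 1251
N̂ = 22612670 / 1251 ≈ 18075.7 → 18076

N ≈ 18,076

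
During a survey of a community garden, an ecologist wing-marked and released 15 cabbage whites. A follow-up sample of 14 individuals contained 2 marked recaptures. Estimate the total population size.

The marked fraction in the recapture sample should equal the marked fraction in the population: 2/14 = 15/N.
N = (15 × 14) / 2 = 210 / 2 = 105

N = 105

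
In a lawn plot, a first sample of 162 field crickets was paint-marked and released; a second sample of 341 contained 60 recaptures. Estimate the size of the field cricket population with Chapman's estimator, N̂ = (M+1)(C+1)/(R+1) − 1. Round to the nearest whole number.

N̂ = (162+1)(341+1)/(60+1) − 1 = 163·342/61 − 1
= 55746/61 − 1 ≈ 913.9 − 1 ≈ 912.9 → 913

N ≈ 913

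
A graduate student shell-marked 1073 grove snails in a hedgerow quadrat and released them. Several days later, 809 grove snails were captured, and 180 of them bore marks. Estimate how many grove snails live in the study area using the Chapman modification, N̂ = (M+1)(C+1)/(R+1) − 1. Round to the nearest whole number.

N̂ = (1073+1)(809+1)/(180+1) − 1 = 1074·810/181 − 1
= 869940/181 − 1 ≈ 4806.3 − 1 ≈ 4805.3 → 4805

N ≈ 4805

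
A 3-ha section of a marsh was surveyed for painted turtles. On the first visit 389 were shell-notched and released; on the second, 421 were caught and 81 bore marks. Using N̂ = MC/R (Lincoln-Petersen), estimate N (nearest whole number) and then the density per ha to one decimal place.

N̂ = 389·421/81 = 163769/81 ≈ 2021.8 → 2022
Density = N̂ / area = 2022 / 3 = 674.0 per ha

density ≈ 674.0 painted turtles per ha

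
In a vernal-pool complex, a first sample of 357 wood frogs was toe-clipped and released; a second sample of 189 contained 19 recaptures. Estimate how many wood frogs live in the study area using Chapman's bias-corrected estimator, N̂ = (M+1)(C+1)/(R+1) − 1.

N̂ = (357+1)(189+1)/(19+1) − 1 = 358·190/20 − 1
= 68020/20 − 1 = 3401 − 1 = 3400

N = 3400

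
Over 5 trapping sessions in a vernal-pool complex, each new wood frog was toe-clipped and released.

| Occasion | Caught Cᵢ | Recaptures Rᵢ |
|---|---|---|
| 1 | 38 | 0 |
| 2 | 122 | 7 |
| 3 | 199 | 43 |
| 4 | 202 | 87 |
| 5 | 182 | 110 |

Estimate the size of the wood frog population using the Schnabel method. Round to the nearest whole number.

N ≈ 707

Marked at large before each occasion: Mᵢ = Σⱼ<ᵢ (Cⱼ − Rⱼ) → M1=0, M2=38, M3=153, M4=309, M5=424
Σ MᵢCᵢ = 0·38 + 38·122 + 153·199 + 309·202 + 424·182 = 0 + 4636 + 30447 + 62418 + 77168 = 174669
Σ Rᵢ = 0 + 7 + 43 + 87 + 110 = 247
N̂ = 174669 / 247 ≈ 707.2 → 707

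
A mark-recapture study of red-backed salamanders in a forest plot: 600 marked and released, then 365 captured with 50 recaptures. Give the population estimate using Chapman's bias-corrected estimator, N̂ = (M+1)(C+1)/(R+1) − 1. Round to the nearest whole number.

N ≈ 4312

N̂ = (600+1)(365+1)/(50+1) − 1 = 601·366/51 − 1
= 219966/51 − 1 ≈ 4313.1 − 1 ≈ 4312.1 → 4312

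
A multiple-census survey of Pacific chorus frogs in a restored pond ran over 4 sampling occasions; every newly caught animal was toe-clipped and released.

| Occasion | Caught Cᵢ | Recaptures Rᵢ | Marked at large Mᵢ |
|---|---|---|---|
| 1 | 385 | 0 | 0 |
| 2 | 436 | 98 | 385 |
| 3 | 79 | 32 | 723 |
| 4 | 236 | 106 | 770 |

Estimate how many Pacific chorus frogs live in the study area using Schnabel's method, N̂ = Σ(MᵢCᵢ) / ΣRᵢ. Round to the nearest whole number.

Σ MᵢCᵢ = 0·385 + 385·436 + 723·79 + 770·236 = 0 + 167860 + 57117 + 181720 = 406697
Σ Rᵢ = 0 + 98 + 32 + 106 = 236
N̂ = 406697 / 236 ≈ 1723.3 → 1723

N ≈ 1723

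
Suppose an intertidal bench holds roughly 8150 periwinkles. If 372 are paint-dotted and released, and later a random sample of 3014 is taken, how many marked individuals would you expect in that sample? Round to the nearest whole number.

The marked fraction of the population is 372/8150, so in a sample of 3014 expect C·(M/N) marked.
E[R] = 372 × 3014 / 8150 = 1121208 / 8150 ≈ 137.6 → 138

expected recaptures ≈ 138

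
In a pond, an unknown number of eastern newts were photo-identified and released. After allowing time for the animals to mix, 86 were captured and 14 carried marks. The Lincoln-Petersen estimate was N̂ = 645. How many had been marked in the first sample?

From N = M·C/R: M = N·R / C = 645·14 / 86 = 9030 / 86 = 105.

M = 105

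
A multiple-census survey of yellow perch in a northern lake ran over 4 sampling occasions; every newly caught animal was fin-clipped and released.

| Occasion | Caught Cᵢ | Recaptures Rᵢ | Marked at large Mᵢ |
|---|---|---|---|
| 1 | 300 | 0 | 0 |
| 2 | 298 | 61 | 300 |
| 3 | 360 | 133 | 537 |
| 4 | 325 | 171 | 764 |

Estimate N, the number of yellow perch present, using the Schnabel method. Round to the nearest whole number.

N ≈ 1455

Σ MᵢCᵢ = 0·300 + 300·298 + 537·360 + 764·325 = 0 + 89400 + 193320 + 248300 = 531020
Σ Rᵢ = 0 + 61 + 133 + 171 = 365
N̂ = 531020 / 365 ≈ 1454.8 → 1455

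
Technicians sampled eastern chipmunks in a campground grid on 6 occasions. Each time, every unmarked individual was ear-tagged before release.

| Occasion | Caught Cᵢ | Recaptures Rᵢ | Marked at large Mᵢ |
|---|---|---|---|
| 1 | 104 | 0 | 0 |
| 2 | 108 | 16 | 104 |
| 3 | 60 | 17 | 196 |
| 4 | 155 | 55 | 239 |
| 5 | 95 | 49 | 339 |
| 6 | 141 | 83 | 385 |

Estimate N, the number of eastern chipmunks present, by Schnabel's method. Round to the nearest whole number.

N ≈ 666

Σ MᵢCᵢ = 0·104 + 104·108 + 196·60 + 239·155 + 339·95 + 385·141 = 0 + 11232 + 11760 + 37045 + 32205 + 54285 = 146527
Σ Rᵢ = 0 + 16 + 17 + 55 + 49 + 83 = 220
N̂ = 146527 / 220 ≈ 666.0 → 666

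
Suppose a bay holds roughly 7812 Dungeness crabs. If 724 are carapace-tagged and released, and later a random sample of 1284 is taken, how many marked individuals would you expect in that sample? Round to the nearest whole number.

expected recaptures ≈ 119

The marked fraction of the population is 724/7812, so in a sample of 1284 expect C·(M/N) marked.
E[R] = 724 × 1284 / 7812 = 929616 / 7812 ≈ 119.0 → 119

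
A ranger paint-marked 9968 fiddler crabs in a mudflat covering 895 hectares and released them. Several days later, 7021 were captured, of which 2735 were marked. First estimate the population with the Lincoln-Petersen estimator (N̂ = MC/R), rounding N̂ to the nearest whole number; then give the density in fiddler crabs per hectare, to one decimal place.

N̂ = 9968·7021/2735 = 69985328/2735 ≈ 25588.8 → 25589
Density = N̂ / area = 25589 / 895 ≈ 28.59 → 28.6 per hectare

density ≈ 28.6 fiddler crabs per hectare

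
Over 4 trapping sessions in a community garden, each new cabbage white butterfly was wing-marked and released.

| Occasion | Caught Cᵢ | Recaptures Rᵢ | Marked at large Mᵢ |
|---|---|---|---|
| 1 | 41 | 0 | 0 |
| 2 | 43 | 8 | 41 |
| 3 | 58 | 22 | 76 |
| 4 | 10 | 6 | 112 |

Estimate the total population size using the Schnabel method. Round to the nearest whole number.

N ≈ 203

Σ MᵢCᵢ = 0·41 + 41·43 + 76·58 + 112·10 = 0 + 1763 + 4408 + 1120 = 7291
Σ Rᵢ = 0 + 8 + 22 + 6 = 36
N̂ = 7291 / 36 ≈ 202.5 → 203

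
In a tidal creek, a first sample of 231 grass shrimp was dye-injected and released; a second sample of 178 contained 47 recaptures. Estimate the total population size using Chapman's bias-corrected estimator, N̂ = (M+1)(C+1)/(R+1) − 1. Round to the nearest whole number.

N̂ = (231+1)(178+1)/(47+1) − 1 = 232·179/48 − 1
= 41528/48 − 1 ≈ 865.2 − 1 ≈ 864.2 → 864

N ≈ 864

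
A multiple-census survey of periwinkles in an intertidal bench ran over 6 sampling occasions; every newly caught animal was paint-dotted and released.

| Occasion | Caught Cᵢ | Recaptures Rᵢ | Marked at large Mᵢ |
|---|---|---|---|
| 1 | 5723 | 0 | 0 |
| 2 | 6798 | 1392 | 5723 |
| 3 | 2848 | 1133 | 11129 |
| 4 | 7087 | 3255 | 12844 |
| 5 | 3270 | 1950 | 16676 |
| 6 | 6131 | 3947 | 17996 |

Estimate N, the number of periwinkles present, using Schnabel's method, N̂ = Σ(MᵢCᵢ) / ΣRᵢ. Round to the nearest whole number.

N ≈ 27,960

Σ MᵢCᵢ = 0·5723 + 5723·6798 + 11129·2848 + 12844·7087 + 16676·3270 + 17996·6131 = 0 + 38904954 + 31695392 + 91025428 + 54530520 + 110333476 = 326489770
Σ Rᵢ = 0 + 1392 + 1133 + 3255 + 1950 + 3947 = 11677
N̂ = 326489770 / 11677 ≈ 27960.1 → 27960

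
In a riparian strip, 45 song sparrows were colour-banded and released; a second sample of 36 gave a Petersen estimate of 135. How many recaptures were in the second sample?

R = 12

From N = M·C/R: R = M·C / N = 45·36 / 135 = 1620 / 135 = 12.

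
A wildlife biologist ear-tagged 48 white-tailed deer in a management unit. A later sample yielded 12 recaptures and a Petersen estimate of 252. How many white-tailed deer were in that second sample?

C = 63

From N = M·C/R: C = N·R / M = 252·12 / 48 = 3024 / 48 = 63.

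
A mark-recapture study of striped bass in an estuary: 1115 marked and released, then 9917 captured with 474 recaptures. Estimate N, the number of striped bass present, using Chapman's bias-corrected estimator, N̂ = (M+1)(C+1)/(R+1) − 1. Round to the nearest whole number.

N̂ = (1115+1)(9917+1)/(474+1) − 1 = 1116·9918/475 − 1
= 11068488/475 − 1 ≈ 23302.1 − 1 ≈ 23301.1 → 23301

N ≈ 23,301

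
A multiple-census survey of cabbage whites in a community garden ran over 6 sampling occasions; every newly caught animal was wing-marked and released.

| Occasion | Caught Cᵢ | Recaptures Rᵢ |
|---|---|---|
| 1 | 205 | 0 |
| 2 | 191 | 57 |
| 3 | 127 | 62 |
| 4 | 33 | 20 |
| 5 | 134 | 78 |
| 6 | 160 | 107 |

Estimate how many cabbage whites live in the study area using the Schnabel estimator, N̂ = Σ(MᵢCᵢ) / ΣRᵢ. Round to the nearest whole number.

Marked at large before each occasion: Mᵢ = Σⱼ<ᵢ (Cⱼ − Rⱼ) → M1=0, M2=205, M3=339, M4=404, M5=417, M6=473
Σ MᵢCᵢ = 0·205 + 205·191 + 339·127 + 404·33 + 417·134 + 473·160 = 0 + 39155 + 43053 + 13332 + 55878 + 75680 = 227098
Σ Rᵢ = 0 + 57 + 62 + 20 + 78 + 107 = 324
N̂ = 227098 / 324 ≈ 700.9 → 701

N ≈ 701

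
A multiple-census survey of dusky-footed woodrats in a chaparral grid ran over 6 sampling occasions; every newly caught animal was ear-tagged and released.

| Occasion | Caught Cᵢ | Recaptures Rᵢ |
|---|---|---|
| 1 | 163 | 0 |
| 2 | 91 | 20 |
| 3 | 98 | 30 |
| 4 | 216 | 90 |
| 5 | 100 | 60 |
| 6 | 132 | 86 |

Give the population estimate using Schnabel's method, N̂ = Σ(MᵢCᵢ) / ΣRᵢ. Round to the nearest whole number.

Marked at large before each occasion: Mᵢ = Σⱼ<ᵢ (Cⱼ − Rⱼ) → M1=0, M2=163, M3=234, M4=302, M5=428, M6=468
Σ MᵢCᵢ = 0·163 + 163·91 + 234·98 + 302·216 + 428·100 + 468·132 = 0 + 14833 + 22932 + 65232 + 42800 + 61776 = 207573
Σ Rᵢ = 0 + 20 + 30 + 90 + 60 + 86 = 286
N̂ = 207573 / 286 ≈ 725.8 → 726

N ≈ 726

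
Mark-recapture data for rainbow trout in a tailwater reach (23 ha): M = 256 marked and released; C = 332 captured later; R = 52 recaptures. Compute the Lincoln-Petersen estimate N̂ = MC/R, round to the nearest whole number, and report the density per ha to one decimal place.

N̂ = 256·332/52 = 84992/52 ≈ 1634.46 → 1634
Density = N̂ / area = 1634 / 23 ≈ 71.04 → 71.0 per ha

density ≈ 71.0 rainbow trout per ha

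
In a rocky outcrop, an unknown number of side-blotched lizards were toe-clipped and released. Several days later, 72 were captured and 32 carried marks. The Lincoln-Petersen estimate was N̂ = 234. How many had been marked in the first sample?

M = 104

From N = M·C/R: M = N·R / C = 234·32 / 72 = 7488 / 72 = 104.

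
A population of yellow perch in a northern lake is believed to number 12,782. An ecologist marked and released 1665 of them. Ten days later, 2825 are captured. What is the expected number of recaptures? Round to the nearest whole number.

expected recaptures ≈ 368

Expected recaptures E[R] = M·C / N.
E[R] = 1665 × 2825 / 12782 = 4703625 / 12782 ≈ 368.0 → 368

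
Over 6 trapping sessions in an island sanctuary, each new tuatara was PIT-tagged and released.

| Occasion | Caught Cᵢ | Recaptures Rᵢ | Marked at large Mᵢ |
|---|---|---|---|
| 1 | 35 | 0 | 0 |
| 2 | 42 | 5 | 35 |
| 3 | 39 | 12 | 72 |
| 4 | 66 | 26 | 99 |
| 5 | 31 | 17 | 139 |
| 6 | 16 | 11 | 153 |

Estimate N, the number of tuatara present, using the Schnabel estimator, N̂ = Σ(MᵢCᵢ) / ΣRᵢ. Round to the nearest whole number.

N ≈ 247

Σ MᵢCᵢ = 0·35 + 35·42 + 72·39 + 99·66 + 139·31 + 153·16 = 0 + 1470 + 2808 + 6534 + 4309 + 2448 = 17569
Σ Rᵢ = 0 + 5 + 12 + 26 + 17 + 11 = 71
N̂ = 17569 / 71 ≈ 247.45 → 247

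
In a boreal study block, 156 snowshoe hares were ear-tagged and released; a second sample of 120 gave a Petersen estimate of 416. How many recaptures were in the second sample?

R = 45

From N = M·C/R: R = M·C / N = 156·120 / 416 = 18720 / 416 = 45.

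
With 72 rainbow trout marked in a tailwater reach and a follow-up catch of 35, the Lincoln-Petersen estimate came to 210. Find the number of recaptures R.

From N = M·C/R: R = M·C / N = 72·35 / 210 = 2520 / 210 = 12.

R = 12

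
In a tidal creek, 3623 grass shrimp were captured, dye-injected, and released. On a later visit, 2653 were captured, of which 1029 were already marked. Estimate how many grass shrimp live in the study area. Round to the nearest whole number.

Lincoln-Petersen assumes M/N = R/C, so N = M·C / R.
N = (3623 × 2653) / 1029 = 9611819 / 1029 ≈ 9340.9 → 9341

N ≈ 9341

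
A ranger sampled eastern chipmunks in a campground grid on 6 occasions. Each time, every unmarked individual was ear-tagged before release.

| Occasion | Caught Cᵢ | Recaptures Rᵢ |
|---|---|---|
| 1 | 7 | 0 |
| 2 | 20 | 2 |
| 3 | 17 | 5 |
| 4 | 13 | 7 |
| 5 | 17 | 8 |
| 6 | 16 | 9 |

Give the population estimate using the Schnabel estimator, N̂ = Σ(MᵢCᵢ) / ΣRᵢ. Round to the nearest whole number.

N ≈ 84

Marked at large before each occasion: Mᵢ = Σⱼ<ᵢ (Cⱼ − Rⱼ) → M1=0, M2=7, M3=25, M4=37, M5=43, M6=52
Σ MᵢCᵢ = 0·7 + 7·20 + 25·17 + 37·13 + 43·17 + 52·16 = 0 + 140 + 425 + 481 + 731 + 832 = 2609
Σ Rᵢ = 0 + 2 + 5 + 7 + 8 + 9 = 31
N̂ = 2609 / 31 ≈ 84.2 → 84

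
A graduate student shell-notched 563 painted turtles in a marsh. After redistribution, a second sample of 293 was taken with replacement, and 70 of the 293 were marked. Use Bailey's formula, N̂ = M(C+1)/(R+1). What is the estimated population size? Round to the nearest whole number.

N ≈ 2331

N̂ = 563·(293+1)/(70+1) = 563·294/71 = 165522/71 ≈ 2331.3 → 2331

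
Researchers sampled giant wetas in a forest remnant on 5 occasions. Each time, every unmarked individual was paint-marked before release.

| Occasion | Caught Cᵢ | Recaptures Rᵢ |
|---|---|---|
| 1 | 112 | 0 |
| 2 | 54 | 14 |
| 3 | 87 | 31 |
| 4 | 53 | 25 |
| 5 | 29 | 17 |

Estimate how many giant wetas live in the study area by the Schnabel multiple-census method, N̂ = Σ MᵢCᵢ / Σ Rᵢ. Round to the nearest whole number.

N ≈ 427

Marked at large before each occasion: Mᵢ = Σⱼ<ᵢ (Cⱼ − Rⱼ) → M1=0, M2=112, M3=152, M4=208, M5=236
Σ MᵢCᵢ = 0·112 + 112·54 + 152·87 + 208·53 + 236·29 = 0 + 6048 + 13224 + 11024 + 6844 = 37140
Σ Rᵢ = 0 + 14 + 31 + 25 + 17 = 87
N̂ = 37140 / 87 ≈ 426.9 → 427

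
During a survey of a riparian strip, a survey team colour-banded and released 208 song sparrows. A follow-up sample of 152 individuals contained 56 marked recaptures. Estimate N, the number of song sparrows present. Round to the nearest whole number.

Lincoln-Petersen assumes M/N = R/C, so N = M·C / R.
N = (208 × 152) / 56 = 31616 / 56 ≈ 564.6 → 565

N ≈ 565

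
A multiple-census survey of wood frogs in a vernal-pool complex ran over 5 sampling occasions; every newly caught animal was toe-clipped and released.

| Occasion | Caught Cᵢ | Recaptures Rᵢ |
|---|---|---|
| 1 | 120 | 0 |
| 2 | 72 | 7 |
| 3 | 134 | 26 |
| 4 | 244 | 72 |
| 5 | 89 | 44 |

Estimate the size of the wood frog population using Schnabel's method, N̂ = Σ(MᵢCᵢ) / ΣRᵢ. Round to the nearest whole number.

N ≈ 982

Marked at large before each occasion: Mᵢ = Σⱼ<ᵢ (Cⱼ − Rⱼ) → M1=0, M2=120, M3=185, M4=293, M5=465
Σ MᵢCᵢ = 0·120 + 120·72 + 185·134 + 293·244 + 465·89 = 0 + 8640 + 24790 + 71492 + 41385 = 146307
Σ Rᵢ = 0 + 7 + 26 + 72 + 44 = 149
N̂ = 146307 / 149 ≈ 981.9 → 982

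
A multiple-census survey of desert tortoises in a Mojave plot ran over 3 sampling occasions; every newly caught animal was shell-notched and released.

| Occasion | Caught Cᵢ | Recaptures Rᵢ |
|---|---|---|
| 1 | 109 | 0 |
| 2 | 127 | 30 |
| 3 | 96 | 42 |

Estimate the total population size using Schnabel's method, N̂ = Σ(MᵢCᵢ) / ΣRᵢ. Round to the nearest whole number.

Marked at large before each occasion: Mᵢ = Σⱼ<ᵢ (Cⱼ − Rⱼ) → M1=0, M2=109, M3=206
Σ MᵢCᵢ = 0·109 + 109·127 + 206·96 = 0 + 13843 + 19776 = 33619
Σ Rᵢ = 0 + 30 + 42 = 72
N̂ = 33619 / 72 ≈ 466.9 → 467

N ≈ 467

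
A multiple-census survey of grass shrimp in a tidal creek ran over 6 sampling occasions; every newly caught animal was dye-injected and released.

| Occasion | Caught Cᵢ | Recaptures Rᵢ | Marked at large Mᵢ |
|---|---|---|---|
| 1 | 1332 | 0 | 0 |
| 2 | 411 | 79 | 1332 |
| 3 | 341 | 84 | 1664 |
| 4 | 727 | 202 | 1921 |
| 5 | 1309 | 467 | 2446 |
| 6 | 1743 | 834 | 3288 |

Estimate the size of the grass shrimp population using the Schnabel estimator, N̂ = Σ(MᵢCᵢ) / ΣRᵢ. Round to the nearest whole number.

N ≈ 6869

Σ MᵢCᵢ = 0·1332 + 1332·411 + 1664·341 + 1921·727 + 2446·1309 + 3288·1743 = 0 + 547452 + 567424 + 1396567 + 3201814 + 5730984 = 11444241
Σ Rᵢ = 0 + 79 + 84 + 202 + 467 + 834 = 1666
N̂ = 11444241 / 1666 ≈ 6869.3 → 6869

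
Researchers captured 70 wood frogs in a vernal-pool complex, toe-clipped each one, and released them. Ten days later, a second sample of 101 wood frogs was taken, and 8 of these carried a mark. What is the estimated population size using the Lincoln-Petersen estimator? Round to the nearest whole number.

N = (70 × 101) / 8 = 7070 / 8 ≈ 883.8 → 884

N ≈ 884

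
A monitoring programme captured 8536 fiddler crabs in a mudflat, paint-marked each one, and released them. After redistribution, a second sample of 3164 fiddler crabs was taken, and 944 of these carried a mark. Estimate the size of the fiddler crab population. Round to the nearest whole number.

N ≈ 28,610

If marked individuals mix randomly, R/C ≈ M/N, giving N ≈ M·C/R.
N = (8536 × 3164) / 944 = 27007904 / 944 ≈ 28610.1 → 28610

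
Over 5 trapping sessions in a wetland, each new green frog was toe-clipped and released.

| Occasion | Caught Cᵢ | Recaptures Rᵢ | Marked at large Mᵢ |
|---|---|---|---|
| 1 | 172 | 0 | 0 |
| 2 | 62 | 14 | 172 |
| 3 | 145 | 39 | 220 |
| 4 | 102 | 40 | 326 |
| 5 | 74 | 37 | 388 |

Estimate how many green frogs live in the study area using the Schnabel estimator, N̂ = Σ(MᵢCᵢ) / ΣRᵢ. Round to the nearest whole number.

N ≈ 804

Σ MᵢCᵢ = 0·172 + 172·62 + 220·145 + 326·102 + 388·74 = 0 + 10664 + 31900 + 33252 + 28712 = 104528
Σ Rᵢ = 0 + 14 + 39 + 40 + 37 = 130
N̂ = 104528 / 130 ≈ 804.1 → 804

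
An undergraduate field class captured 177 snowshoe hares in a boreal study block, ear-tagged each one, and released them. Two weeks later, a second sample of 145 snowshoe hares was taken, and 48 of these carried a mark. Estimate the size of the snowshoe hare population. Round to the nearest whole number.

N = (177 × 145) / 48 = 25665 / 48 ≈ 534.7 → 535

N ≈ 535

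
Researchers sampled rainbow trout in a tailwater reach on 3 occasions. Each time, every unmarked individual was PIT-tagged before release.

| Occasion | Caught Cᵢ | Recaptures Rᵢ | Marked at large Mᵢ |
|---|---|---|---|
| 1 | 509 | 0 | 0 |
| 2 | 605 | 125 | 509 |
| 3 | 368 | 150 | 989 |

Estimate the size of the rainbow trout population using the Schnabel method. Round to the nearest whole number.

Σ MᵢCᵢ = 0·509 + 509·605 + 989·368 = 0 + 307945 + 363952 = 671897
Σ Rᵢ = 0 + 125 + 150 = 275
N̂ = 671897 / 275 ≈ 2443.3 → 2443

N ≈ 2443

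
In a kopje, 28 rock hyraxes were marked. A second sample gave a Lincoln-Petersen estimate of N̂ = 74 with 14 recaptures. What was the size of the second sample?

C = 37

From N = M·C/R: C = N·R / M = 74·14 / 28 = 1036 / 28 = 37.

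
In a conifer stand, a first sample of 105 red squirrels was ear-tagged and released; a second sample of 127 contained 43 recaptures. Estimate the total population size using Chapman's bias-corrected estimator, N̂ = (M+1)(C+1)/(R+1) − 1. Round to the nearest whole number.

N ≈ 307

N̂ = (105+1)(127+1)/(43+1) − 1 = 106·128/44 − 1
= 13568/44 − 1 ≈ 308.4 − 1 ≈ 307.4 → 307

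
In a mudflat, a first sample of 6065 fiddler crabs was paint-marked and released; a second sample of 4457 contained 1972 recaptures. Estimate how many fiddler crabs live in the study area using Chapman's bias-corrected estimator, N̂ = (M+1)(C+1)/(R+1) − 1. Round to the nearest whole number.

N̂ = (6065+1)(4457+1)/(1972+1) − 1 = 6066·4458/1973 − 1
= 27042228/1973 − 1 ≈ 13706.1 − 1 ≈ 13705.1 → 13705

N ≈ 13,705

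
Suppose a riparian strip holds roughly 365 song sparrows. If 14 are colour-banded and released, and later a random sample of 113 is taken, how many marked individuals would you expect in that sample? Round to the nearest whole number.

Expected recaptures E[R] = M·C / N.
E[R] = 14 × 113 / 365 = 1582 / 365 ≈ 4.3 → 4

expected recaptures ≈ 4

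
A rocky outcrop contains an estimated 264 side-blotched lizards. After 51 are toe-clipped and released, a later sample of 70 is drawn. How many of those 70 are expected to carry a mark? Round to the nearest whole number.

expected recaptures ≈ 14

Expected recaptures E[R] = M·C / N.
E[R] = 51 × 70 / 264 = 3570 / 264 ≈ 13.5 → 14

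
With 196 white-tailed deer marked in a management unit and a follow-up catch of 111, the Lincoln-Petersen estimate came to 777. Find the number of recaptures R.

R = 28

From N = M·C/R: R = M·C / N = 196·111 / 777 = 21756 / 777 = 28.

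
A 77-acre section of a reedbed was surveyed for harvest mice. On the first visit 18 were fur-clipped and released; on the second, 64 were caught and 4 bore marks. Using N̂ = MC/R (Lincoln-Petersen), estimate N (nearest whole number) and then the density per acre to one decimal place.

density ≈ 3.7 harvest mice per acre

N̂ = 18·64/4 = 1152/4 = 288
Density = N̂ / area = 288 / 77 ≈ 3.74 → 3.7 per acre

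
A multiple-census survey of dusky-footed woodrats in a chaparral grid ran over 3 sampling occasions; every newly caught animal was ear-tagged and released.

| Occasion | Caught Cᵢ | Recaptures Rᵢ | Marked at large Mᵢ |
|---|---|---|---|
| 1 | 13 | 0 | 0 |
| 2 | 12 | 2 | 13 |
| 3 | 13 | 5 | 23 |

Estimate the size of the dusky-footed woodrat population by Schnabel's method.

N = 65

Σ MᵢCᵢ = 0·13 + 13·12 + 23·13 = 0 + 156 + 299 = 455
Σ Rᵢ = 0 + 2 + 5 = 7
N̂ = 455 / 7 = 65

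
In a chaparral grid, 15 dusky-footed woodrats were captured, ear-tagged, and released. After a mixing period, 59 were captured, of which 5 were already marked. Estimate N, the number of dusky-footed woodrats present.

N = 177

If marked individuals mix randomly, R/C ≈ M/N, giving N ≈ M·C/R.
N = (15 × 59) / 5 = 885 / 5 = 177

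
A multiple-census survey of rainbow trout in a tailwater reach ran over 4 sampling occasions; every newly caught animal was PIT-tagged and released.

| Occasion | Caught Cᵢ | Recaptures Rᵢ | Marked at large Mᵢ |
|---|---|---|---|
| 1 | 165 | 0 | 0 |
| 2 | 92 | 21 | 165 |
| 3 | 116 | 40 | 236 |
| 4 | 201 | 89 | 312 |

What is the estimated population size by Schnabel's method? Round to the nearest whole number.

N ≈ 702

Σ MᵢCᵢ = 0·165 + 165·92 + 236·116 + 312·201 = 0 + 15180 + 27376 + 62712 = 105268
Σ Rᵢ = 0 + 21 + 40 + 89 = 150
N̂ = 105268 / 150 ≈ 701.8 → 702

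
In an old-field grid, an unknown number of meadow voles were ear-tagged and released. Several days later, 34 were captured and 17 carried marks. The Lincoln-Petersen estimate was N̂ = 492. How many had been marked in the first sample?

M = 246

From N = M·C/R: M = N·R / C = 492·17 / 34 = 8364 / 34 = 246.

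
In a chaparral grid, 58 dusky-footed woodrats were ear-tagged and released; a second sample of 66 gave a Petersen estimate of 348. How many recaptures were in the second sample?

R = 11

From N = M·C/R: R = M·C / N = 58·66 / 348 = 3828 / 348 = 11.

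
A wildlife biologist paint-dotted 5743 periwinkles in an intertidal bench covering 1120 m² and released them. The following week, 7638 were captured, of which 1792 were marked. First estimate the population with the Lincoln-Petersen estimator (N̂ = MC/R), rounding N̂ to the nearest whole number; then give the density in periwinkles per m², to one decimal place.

density ≈ 21.9 periwinkles per m²

N̂ = 5743·7638/1792 = 43865034/1792 ≈ 24478.3 → 24478
Density = N̂ / area = 24478 / 1120 ≈ 21.86 → 21.9 per m²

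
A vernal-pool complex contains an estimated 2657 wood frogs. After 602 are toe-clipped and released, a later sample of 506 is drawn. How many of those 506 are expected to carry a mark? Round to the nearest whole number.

The marked fraction of the population is 602/2657, so in a sample of 506 expect C·(M/N) marked.
E[R] = 602 × 506 / 2657 = 304612 / 2657 ≈ 114.6 → 115

expected recaptures ≈ 115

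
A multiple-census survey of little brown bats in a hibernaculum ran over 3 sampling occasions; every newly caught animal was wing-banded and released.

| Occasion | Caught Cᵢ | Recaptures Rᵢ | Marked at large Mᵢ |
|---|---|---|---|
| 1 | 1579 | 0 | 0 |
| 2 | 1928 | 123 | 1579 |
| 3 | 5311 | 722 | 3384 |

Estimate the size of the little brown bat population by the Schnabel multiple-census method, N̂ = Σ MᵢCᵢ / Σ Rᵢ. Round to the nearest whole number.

Σ MᵢCᵢ = 0·1579 + 1579·1928 + 3384·5311 = 0 + 3044312 + 17972424 = 21016736
Σ Rᵢ = 0 + 123 + 722 = 845
N̂ = 21016736 / 845 ≈ 24871.9 → 24872

N ≈ 24,872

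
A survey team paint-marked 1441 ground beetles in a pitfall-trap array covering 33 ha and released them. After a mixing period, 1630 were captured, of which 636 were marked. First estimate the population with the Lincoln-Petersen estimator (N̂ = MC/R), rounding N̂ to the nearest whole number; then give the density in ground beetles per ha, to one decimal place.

density ≈ 111.9 ground beetles per ha

N̂ = 1441·1630/636 = 2348830/636 ≈ 3693.1 → 3693
Density = N̂ / area = 3693 / 33 ≈ 111.91 → 111.9 per ha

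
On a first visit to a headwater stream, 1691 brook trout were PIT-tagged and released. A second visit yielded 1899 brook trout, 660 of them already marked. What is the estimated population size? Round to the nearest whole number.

N ≈ 4865

If marked individuals mix randomly, R/C ≈ M/N, giving N ≈ M·C/R.
N = (1691 × 1899) / 660 = 3211209 / 660 ≈ 4865.47 → 4865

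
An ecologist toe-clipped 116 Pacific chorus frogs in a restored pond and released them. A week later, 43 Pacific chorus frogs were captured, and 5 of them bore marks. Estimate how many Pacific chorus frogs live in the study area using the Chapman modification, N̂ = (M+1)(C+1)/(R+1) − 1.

N = 857

N̂ = (116+1)(43+1)/(5+1) − 1 = 117·44/6 − 1
= 5148/6 − 1 = 858 − 1 = 857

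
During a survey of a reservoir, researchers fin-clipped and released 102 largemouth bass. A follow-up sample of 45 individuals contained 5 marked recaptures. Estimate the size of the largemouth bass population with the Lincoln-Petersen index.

N = 918

Lincoln-Petersen assumes M/N = R/C, so N = M·C / R.
N = (102 × 45) / 5 = 4590 / 5 = 918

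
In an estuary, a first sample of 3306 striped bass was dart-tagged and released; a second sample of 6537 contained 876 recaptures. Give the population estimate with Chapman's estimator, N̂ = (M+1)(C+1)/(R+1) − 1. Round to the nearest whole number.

N̂ = (3306+1)(6537+1)/(876+1) − 1 = 3307·6538/877 − 1
= 21621166/877 − 1 ≈ 24653.6 − 1 ≈ 24652.6 → 24653

N ≈ 24,653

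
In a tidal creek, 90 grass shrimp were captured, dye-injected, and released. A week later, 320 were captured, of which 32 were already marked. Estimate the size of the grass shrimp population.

Lincoln-Petersen assumes M/N = R/C, so N = M·C / R.
N = (90 × 320) / 32 = 28800 / 32 = 900

N = 900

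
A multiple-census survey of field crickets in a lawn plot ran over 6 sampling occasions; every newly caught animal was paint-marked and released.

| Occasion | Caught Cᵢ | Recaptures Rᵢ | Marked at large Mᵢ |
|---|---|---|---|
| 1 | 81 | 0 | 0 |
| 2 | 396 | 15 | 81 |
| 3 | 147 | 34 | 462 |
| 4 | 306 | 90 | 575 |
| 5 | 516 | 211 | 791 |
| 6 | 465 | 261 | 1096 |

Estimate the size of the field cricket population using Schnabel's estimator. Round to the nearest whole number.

Σ MᵢCᵢ = 0·81 + 81·396 + 462·147 + 575·306 + 791·516 + 1096·465 = 0 + 32076 + 67914 + 175950 + 408156 + 509640 = 1193736
Σ Rᵢ = 0 + 15 + 34 + 90 + 211 + 261 = 611
N̂ = 1193736 / 611 ≈ 1953.7 → 1954

N ≈ 1954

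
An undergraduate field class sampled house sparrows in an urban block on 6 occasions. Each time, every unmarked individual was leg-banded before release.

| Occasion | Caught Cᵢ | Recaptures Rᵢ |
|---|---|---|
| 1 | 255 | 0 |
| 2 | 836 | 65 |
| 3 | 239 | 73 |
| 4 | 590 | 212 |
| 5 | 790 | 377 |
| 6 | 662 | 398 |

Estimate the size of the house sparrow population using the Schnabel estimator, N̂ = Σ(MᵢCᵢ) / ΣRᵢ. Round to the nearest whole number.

N ≈ 3302

Marked at large before each occasion: Mᵢ = Σⱼ<ᵢ (Cⱼ − Rⱼ) → M1=0, M2=255, M3=1026, M4=1192, M5=1570, M6=1983
Σ MᵢCᵢ = 0·255 + 255·836 + 1026·239 + 1192·590 + 1570·790 + 1983·662 = 0 + 213180 + 245214 + 703280 + 1240300 + 1312746 = 3714720
Σ Rᵢ = 0 + 65 + 73 + 212 + 377 + 398 = 1125
N̂ = 3714720 / 1125 ≈ 3302.0 → 3302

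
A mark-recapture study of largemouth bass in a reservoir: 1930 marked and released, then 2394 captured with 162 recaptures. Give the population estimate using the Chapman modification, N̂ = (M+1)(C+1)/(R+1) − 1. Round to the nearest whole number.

N̂ = (1930+1)(2394+1)/(162+1) − 1 = 1931·2395/163 − 1
= 4624745/163 − 1 ≈ 28372.7 − 1 ≈ 28371.7 → 28372

N ≈ 28,372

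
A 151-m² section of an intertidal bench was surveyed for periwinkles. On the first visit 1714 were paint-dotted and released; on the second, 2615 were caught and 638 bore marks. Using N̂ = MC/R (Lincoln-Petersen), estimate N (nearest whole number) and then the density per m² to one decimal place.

density ≈ 46.5 periwinkles per m²

N̂ = 1714·2615/638 = 4482110/638 ≈ 7025.3 → 7025
Density = N̂ / area = 7025 / 151 ≈ 46.52 → 46.5 per m²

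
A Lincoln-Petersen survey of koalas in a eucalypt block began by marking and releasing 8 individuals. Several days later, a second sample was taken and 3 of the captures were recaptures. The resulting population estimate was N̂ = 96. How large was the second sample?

C = 36

From N = M·C/R: C = N·R / M = 96·3 / 8 = 288 / 8 = 36.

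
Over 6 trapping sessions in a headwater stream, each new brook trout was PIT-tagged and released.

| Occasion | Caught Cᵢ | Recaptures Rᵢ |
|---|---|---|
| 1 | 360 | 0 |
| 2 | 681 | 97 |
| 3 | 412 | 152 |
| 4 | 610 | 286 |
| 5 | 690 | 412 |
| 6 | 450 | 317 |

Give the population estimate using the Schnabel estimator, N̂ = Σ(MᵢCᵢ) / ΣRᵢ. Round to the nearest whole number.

Marked at large before each occasion: Mᵢ = Σⱼ<ᵢ (Cⱼ − Rⱼ) → M1=0, M2=360, M3=944, M4=1204, M5=1528, M6=1806
Σ MᵢCᵢ = 0·360 + 360·681 + 944·412 + 1204·610 + 1528·690 + 1806·450 = 0 + 245160 + 388928 + 734440 + 1054320 + 812700 = 3235548
Σ Rᵢ = 0 + 97 + 152 + 286 + 412 + 317 = 1264
N̂ = 3235548 / 1264 ≈ 2559.8 → 2560

N ≈ 2560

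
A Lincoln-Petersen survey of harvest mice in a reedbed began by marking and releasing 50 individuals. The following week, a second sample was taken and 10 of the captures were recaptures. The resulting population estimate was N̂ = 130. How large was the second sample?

From N = M·C/R: C = N·R / M = 130·10 / 50 = 1300 / 50 = 26.

C = 26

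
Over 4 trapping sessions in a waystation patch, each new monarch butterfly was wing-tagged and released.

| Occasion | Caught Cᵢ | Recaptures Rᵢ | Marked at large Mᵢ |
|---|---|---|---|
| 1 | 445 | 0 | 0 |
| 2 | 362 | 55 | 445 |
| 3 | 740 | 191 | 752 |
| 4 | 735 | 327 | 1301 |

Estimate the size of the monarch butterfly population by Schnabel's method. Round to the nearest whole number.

Σ MᵢCᵢ = 0·445 + 445·362 + 752·740 + 1301·735 = 0 + 161090 + 556480 + 956235 = 1673805
Σ Rᵢ = 0 + 55 + 191 + 327 = 573
N̂ = 1673805 / 573 ≈ 2921.1 → 2921

N ≈ 2921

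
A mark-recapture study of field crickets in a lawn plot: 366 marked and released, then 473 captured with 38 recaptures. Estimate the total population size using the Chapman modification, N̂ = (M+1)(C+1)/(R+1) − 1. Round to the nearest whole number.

N ≈ 4459

N̂ = (366+1)(473+1)/(38+1) − 1 = 367·474/39 − 1
= 173958/39 − 1 ≈ 4460.46 − 1 ≈ 4459.46 → 4459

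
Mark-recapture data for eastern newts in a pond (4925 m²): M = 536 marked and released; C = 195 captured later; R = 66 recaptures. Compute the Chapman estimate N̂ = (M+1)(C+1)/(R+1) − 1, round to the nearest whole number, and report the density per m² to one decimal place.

density ≈ 0.3 eastern newts per m²

N̂ = 537·196/67 − 1 = 105252/67 − 1 ≈ 1569.9 → 1570
Density = N̂ / area = 1570 / 4925 ≈ 0.32 → 0.3 per m²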